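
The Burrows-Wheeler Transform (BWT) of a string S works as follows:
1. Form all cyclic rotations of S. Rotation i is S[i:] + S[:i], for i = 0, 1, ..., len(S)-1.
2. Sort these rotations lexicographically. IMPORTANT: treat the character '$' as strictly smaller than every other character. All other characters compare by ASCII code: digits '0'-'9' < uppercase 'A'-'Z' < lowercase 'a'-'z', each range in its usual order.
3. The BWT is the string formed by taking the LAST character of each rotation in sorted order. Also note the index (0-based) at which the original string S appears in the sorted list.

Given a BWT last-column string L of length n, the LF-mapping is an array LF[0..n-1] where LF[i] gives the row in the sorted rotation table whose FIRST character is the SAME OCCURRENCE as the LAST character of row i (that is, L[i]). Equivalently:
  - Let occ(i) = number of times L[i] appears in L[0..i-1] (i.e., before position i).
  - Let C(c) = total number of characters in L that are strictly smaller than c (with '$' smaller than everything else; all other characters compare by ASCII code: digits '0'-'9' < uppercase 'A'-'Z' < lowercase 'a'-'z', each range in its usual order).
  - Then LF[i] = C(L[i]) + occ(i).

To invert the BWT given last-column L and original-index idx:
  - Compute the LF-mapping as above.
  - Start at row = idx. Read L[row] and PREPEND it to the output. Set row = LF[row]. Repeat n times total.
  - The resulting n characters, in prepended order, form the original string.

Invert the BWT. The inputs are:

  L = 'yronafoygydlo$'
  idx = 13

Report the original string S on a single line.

Answer: yoyodragonfly$

Derivation:
LF mapping: 11 10 7 6 1 3 8 12 4 13 2 5 9 0
Walk LF starting at row 13, prepending L[row]:
  step 1: row=13, L[13]='$', prepend. Next row=LF[13]=0
  step 2: row=0, L[0]='y', prepend. Next row=LF[0]=11
  step 3: row=11, L[11]='l', prepend. Next row=LF[11]=5
  step 4: row=5, L[5]='f', prepend. Next row=LF[5]=3
  step 5: row=3, L[3]='n', prepend. Next row=LF[3]=6
  step 6: row=6, L[6]='o', prepend. Next row=LF[6]=8
  step 7: row=8, L[8]='g', prepend. Next row=LF[8]=4
  step 8: row=4, L[4]='a', prepend. Next row=LF[4]=1
  step 9: row=1, L[1]='r', prepend. Next row=LF[1]=10
  step 10: row=10, L[10]='d', prepend. Next row=LF[10]=2
  step 11: row=2, L[2]='o', prepend. Next row=LF[2]=7
  step 12: row=7, L[7]='y', prepend. Next row=LF[7]=12
  step 13: row=12, L[12]='o', prepend. Next row=LF[12]=9
  step 14: row=9, L[9]='y', prepend. Next row=LF[9]=13
Reversed output: yoyodragonfly$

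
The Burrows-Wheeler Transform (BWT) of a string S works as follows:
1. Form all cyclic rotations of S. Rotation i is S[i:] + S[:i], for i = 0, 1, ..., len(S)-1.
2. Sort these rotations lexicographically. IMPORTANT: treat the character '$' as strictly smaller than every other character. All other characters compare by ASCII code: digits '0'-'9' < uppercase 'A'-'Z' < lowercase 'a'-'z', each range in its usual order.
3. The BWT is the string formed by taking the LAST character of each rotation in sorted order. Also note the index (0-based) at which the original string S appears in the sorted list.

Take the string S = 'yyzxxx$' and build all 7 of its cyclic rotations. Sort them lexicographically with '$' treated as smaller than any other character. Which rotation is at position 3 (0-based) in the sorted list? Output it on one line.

Answer: xxx$yyz

Derivation:
All 7 rotations (rotation i = S[i:]+S[:i]):
  rot[0] = yyzxxx$
  rot[1] = yzxxx$y
  rot[2] = zxxx$yy
  rot[3] = xxx$yyz
  rot[4] = xx$yyzx
  rot[5] = x$yyzxx
  rot[6] = $yyzxxx
Sorted (with $ < everything):
  sorted[0] = $yyzxxx
  sorted[1] = x$yyzxx
  sorted[2] = xx$yyzx
  sorted[3] = xxx$yyz
  sorted[4] = yyzxxx$
  sorted[5] = yzxxx$y
  sorted[6] = zxxx$yy
sorted[3] = xxx$yyz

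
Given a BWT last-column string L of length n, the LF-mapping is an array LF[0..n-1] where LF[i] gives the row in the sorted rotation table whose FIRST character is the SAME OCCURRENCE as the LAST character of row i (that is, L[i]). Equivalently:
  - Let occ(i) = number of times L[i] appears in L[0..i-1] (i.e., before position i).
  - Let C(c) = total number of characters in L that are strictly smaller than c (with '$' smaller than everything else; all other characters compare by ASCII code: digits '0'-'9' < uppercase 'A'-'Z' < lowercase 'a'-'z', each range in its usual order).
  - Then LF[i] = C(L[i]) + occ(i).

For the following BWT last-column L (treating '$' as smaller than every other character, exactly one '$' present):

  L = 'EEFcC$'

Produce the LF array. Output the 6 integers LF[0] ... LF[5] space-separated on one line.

Char counts: '$':1, 'C':1, 'E':2, 'F':1, 'c':1
C (first-col start): C('$')=0, C('C')=1, C('E')=2, C('F')=4, C('c')=5
L[0]='E': occ=0, LF[0]=C('E')+0=2+0=2
L[1]='E': occ=1, LF[1]=C('E')+1=2+1=3
L[2]='F': occ=0, LF[2]=C('F')+0=4+0=4
L[3]='c': occ=0, LF[3]=C('c')+0=5+0=5
L[4]='C': occ=0, LF[4]=C('C')+0=1+0=1
L[5]='$': occ=0, LF[5]=C('$')+0=0+0=0

Answer: 2 3 4 5 1 0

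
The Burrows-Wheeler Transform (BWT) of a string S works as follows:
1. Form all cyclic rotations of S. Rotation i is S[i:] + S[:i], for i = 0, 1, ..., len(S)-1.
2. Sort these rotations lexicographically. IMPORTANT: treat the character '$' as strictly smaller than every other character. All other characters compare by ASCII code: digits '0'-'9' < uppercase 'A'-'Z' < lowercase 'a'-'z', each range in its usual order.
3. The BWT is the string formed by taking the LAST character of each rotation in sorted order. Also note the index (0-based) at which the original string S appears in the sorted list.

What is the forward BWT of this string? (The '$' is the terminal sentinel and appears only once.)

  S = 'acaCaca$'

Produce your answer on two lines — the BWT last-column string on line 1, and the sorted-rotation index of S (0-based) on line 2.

All 8 rotations (rotation i = S[i:]+S[:i]):
  rot[0] = acaCaca$
  rot[1] = caCaca$a
  rot[2] = aCaca$ac
  rot[3] = Caca$aca
  rot[4] = aca$acaC
  rot[5] = ca$acaCa
  rot[6] = a$acaCac
  rot[7] = $acaCaca
Sorted (with $ < everything):
  sorted[0] = $acaCaca  (last char: 'a')
  sorted[1] = Caca$aca  (last char: 'a')
  sorted[2] = a$acaCac  (last char: 'c')
  sorted[3] = aCaca$ac  (last char: 'c')
  sorted[4] = aca$acaC  (last char: 'C')
  sorted[5] = acaCaca$  (last char: '$')
  sorted[6] = ca$acaCa  (last char: 'a')
  sorted[7] = caCaca$a  (last char: 'a')
Last column: aaccC$aa
Original string S is at sorted index 5

Answer: aaccC$aa
5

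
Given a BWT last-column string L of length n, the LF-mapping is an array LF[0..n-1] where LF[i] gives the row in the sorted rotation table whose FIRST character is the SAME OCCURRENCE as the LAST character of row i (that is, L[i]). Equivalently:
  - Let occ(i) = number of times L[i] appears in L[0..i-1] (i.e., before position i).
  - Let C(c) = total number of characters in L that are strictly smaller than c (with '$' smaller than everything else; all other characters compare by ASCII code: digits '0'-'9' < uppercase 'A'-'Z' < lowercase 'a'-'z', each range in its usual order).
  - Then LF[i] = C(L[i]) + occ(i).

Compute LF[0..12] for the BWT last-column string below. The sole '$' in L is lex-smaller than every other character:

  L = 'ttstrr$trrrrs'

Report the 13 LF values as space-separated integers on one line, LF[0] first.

Char counts: '$':1, 'r':6, 's':2, 't':4
C (first-col start): C('$')=0, C('r')=1, C('s')=7, C('t')=9
L[0]='t': occ=0, LF[0]=C('t')+0=9+0=9
L[1]='t': occ=1, LF[1]=C('t')+1=9+1=10
L[2]='s': occ=0, LF[2]=C('s')+0=7+0=7
L[3]='t': occ=2, LF[3]=C('t')+2=9+2=11
L[4]='r': occ=0, LF[4]=C('r')+0=1+0=1
L[5]='r': occ=1, LF[5]=C('r')+1=1+1=2
L[6]='$': occ=0, LF[6]=C('$')+0=0+0=0
L[7]='t': occ=3, LF[7]=C('t')+3=9+3=12
L[8]='r': occ=2, LF[8]=C('r')+2=1+2=3
L[9]='r': occ=3, LF[9]=C('r')+3=1+3=4
L[10]='r': occ=4, LF[10]=C('r')+4=1+4=5
L[11]='r': occ=5, LF[11]=C('r')+5=1+5=6
L[12]='s': occ=1, LF[12]=C('s')+1=7+1=8

Answer: 9 10 7 11 1 2 0 12 3 4 5 6 8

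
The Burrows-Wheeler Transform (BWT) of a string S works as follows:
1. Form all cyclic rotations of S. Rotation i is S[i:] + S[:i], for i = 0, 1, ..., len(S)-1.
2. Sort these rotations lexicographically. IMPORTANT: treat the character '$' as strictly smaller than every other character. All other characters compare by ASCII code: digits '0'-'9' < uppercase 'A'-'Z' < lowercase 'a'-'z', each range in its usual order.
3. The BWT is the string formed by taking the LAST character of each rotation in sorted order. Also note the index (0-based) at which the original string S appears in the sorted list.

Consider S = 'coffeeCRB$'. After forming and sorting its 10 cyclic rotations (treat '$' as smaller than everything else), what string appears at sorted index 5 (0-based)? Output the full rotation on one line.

All 10 rotations (rotation i = S[i:]+S[:i]):
  rot[0] = coffeeCRB$
  rot[1] = offeeCRB$c
  rot[2] = ffeeCRB$co
  rot[3] = feeCRB$cof
  rot[4] = eeCRB$coff
  rot[5] = eCRB$coffe
  rot[6] = CRB$coffee
  rot[7] = RB$coffeeC
  rot[8] = B$coffeeCR
  rot[9] = $coffeeCRB
Sorted (with $ < everything):
  sorted[0] = $coffeeCRB
  sorted[1] = B$coffeeCR
  sorted[2] = CRB$coffee
  sorted[3] = RB$coffeeC
  sorted[4] = coffeeCRB$
  sorted[5] = eCRB$coffe
  sorted[6] = eeCRB$coff
  sorted[7] = feeCRB$cof
  sorted[8] = ffeeCRB$co
  sorted[9] = offeeCRB$c
sorted[5] = eCRB$coffe

Answer: eCRB$coffe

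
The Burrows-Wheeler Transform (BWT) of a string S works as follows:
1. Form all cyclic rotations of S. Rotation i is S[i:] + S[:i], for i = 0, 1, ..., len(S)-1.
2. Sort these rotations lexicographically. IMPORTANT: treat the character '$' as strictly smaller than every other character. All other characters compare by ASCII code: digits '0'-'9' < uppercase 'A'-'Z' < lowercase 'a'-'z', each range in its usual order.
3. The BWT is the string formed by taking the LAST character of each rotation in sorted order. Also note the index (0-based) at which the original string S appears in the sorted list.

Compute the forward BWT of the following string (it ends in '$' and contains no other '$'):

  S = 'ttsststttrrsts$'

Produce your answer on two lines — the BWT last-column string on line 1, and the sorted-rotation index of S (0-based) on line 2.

Answer: strttrsttstst$s
13

Derivation:
All 15 rotations (rotation i = S[i:]+S[:i]):
  rot[0] = ttsststttrrsts$
  rot[1] = tsststttrrsts$t
  rot[2] = sststttrrsts$tt
  rot[3] = ststttrrsts$tts
  rot[4] = tstttrrsts$ttss
  rot[5] = stttrrsts$ttsst
  rot[6] = tttrrsts$ttssts
  rot[7] = ttrrsts$ttsstst
  rot[8] = trrsts$ttsststt
  rot[9] = rrsts$ttsststtt
  rot[10] = rsts$ttsststttr
  rot[11] = sts$ttsststttrr
  rot[12] = ts$ttsststttrrs
  rot[13] = s$ttsststttrrst
  rot[14] = $ttsststttrrsts
Sorted (with $ < everything):
  sorted[0] = $ttsststttrrsts  (last char: 's')
  sorted[1] = rrsts$ttsststtt  (last char: 't')
  sorted[2] = rsts$ttsststttr  (last char: 'r')
  sorted[3] = s$ttsststttrrst  (last char: 't')
  sorted[4] = sststttrrsts$tt  (last char: 't')
  sorted[5] = sts$ttsststttrr  (last char: 'r')
  sorted[6] = ststttrrsts$tts  (last char: 's')
  sorted[7] = stttrrsts$ttsst  (last char: 't')
  sorted[8] = trrsts$ttsststt  (last char: 't')
  sorted[9] = ts$ttsststttrrs  (last char: 's')
  sorted[10] = tsststttrrsts$t  (last char: 't')
  sorted[11] = tstttrrsts$ttss  (last char: 's')
  sorted[12] = ttrrsts$ttsstst  (last char: 't')
  sorted[13] = ttsststttrrsts$  (last char: '$')
  sorted[14] = tttrrsts$ttssts  (last char: 's')
Last column: strttrsttstst$s
Original string S is at sorted index 13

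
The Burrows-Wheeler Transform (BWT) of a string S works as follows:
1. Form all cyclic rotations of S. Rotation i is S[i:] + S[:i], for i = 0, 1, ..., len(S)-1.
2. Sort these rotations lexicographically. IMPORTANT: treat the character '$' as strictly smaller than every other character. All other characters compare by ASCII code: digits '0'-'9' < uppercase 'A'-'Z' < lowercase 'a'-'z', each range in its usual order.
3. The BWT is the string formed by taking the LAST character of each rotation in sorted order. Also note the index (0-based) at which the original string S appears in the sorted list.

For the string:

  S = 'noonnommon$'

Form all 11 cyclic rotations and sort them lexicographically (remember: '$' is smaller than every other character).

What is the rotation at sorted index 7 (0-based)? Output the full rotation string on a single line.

Answer: ommon$noonn

Derivation:
All 11 rotations (rotation i = S[i:]+S[:i]):
  rot[0] = noonnommon$
  rot[1] = oonnommon$n
  rot[2] = onnommon$no
  rot[3] = nnommon$noo
  rot[4] = nommon$noon
  rot[5] = ommon$noonn
  rot[6] = mmon$noonno
  rot[7] = mon$noonnom
  rot[8] = on$noonnomm
  rot[9] = n$noonnommo
  rot[10] = $noonnommon
Sorted (with $ < everything):
  sorted[0] = $noonnommon
  sorted[1] = mmon$noonno
  sorted[2] = mon$noonnom
  sorted[3] = n$noonnommo
  sorted[4] = nnommon$noo
  sorted[5] = nommon$noon
  sorted[6] = noonnommon$
  sorted[7] = ommon$noonn
  sorted[8] = on$noonnomm
  sorted[9] = onnommon$no
  sorted[10] = oonnommon$n
sorted[7] = ommon$noonn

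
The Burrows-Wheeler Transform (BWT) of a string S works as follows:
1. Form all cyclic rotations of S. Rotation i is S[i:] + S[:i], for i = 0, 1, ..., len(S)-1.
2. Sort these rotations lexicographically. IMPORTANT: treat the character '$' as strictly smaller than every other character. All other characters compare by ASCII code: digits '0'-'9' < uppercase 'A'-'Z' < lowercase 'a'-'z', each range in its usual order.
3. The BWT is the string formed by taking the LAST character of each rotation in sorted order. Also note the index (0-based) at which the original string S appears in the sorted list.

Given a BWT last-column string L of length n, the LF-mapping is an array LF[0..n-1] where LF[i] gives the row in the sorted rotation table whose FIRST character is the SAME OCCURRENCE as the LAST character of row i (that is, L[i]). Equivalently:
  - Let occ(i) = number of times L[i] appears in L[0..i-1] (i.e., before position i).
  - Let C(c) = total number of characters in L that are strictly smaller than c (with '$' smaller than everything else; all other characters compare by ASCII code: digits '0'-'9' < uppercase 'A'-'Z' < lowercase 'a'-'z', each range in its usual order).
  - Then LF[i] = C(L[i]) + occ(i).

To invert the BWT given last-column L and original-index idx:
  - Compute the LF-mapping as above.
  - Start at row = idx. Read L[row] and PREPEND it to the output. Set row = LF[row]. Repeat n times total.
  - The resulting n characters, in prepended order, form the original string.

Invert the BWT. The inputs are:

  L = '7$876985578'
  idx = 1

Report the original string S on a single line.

Answer: 5858789767$

Derivation:
LF mapping: 4 0 7 5 3 10 8 1 2 6 9
Walk LF starting at row 1, prepending L[row]:
  step 1: row=1, L[1]='$', prepend. Next row=LF[1]=0
  step 2: row=0, L[0]='7', prepend. Next row=LF[0]=4
  step 3: row=4, L[4]='6', prepend. Next row=LF[4]=3
  step 4: row=3, L[3]='7', prepend. Next row=LF[3]=5
  step 5: row=5, L[5]='9', prepend. Next row=LF[5]=10
  step 6: row=10, L[10]='8', prepend. Next row=LF[10]=9
  step 7: row=9, L[9]='7', prepend. Next row=LF[9]=6
  step 8: row=6, L[6]='8', prepend. Next row=LF[6]=8
  step 9: row=8, L[8]='5', prepend. Next row=LF[8]=2
  step 10: row=2, L[2]='8', prepend. Next row=LF[2]=7
  step 11: row=7, L[7]='5', prepend. Next row=LF[7]=1
Reversed output: 5858789767$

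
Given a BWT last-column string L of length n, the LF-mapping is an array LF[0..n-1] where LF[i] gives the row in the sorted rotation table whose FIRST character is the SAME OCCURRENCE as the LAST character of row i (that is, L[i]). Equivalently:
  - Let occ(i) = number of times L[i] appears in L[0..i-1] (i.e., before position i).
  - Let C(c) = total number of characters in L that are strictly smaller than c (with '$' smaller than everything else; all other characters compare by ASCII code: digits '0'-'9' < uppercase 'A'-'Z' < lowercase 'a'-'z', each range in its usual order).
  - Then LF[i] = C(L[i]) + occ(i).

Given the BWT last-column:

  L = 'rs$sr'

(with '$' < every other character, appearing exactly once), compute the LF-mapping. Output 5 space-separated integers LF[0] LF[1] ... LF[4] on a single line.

Answer: 1 3 0 4 2

Derivation:
Char counts: '$':1, 'r':2, 's':2
C (first-col start): C('$')=0, C('r')=1, C('s')=3
L[0]='r': occ=0, LF[0]=C('r')+0=1+0=1
L[1]='s': occ=0, LF[1]=C('s')+0=3+0=3
L[2]='$': occ=0, LF[2]=C('$')+0=0+0=0
L[3]='s': occ=1, LF[3]=C('s')+1=3+1=4
L[4]='r': occ=1, LF[4]=C('r')+1=1+1=2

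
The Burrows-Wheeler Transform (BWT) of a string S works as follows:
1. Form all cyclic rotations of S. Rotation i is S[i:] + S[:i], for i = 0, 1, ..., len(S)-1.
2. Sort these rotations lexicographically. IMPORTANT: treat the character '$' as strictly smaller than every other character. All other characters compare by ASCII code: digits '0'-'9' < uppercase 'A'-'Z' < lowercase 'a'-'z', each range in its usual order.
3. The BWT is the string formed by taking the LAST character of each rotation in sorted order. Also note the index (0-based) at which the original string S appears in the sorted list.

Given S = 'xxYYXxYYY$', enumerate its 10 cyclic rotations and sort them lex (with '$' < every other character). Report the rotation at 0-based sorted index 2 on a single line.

All 10 rotations (rotation i = S[i:]+S[:i]):
  rot[0] = xxYYXxYYY$
  rot[1] = xYYXxYYY$x
  rot[2] = YYXxYYY$xx
  rot[3] = YXxYYY$xxY
  rot[4] = XxYYY$xxYY
  rot[5] = xYYY$xxYYX
  rot[6] = YYY$xxYYXx
  rot[7] = YY$xxYYXxY
  rot[8] = Y$xxYYXxYY
  rot[9] = $xxYYXxYYY
Sorted (with $ < everything):
  sorted[0] = $xxYYXxYYY
  sorted[1] = XxYYY$xxYY
  sorted[2] = Y$xxYYXxYY
  sorted[3] = YXxYYY$xxY
  sorted[4] = YY$xxYYXxY
  sorted[5] = YYXxYYY$xx
  sorted[6] = YYY$xxYYXx
  sorted[7] = xYYXxYYY$x
  sorted[8] = xYYY$xxYYX
  sorted[9] = xxYYXxYYY$
sorted[2] = Y$xxYYXxYY

Answer: Y$xxYYXxYY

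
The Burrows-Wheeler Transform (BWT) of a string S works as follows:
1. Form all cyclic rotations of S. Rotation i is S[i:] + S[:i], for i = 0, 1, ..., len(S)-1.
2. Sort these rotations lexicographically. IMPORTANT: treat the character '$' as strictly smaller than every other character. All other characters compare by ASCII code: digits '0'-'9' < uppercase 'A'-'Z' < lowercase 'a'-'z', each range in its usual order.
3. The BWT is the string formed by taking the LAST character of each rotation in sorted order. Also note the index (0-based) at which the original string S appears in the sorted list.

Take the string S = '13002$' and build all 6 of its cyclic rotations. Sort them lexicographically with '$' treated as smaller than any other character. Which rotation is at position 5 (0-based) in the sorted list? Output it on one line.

Answer: 3002$1

Derivation:
All 6 rotations (rotation i = S[i:]+S[:i]):
  rot[0] = 13002$
  rot[1] = 3002$1
  rot[2] = 002$13
  rot[3] = 02$130
  rot[4] = 2$1300
  rot[5] = $13002
Sorted (with $ < everything):
  sorted[0] = $13002
  sorted[1] = 002$13
  sorted[2] = 02$130
  sorted[3] = 13002$
  sorted[4] = 2$1300
  sorted[5] = 3002$1
sorted[5] = 3002$1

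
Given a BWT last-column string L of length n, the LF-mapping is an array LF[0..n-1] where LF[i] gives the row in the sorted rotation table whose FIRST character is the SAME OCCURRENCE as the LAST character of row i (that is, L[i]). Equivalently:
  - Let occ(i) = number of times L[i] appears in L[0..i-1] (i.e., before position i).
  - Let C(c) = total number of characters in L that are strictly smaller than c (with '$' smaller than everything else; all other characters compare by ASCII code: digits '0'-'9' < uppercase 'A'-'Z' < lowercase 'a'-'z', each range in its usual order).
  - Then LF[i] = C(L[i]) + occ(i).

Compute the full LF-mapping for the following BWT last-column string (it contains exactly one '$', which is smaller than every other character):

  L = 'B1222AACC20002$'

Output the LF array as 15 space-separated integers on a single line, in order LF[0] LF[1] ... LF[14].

Char counts: '$':1, '0':3, '1':1, '2':5, 'A':2, 'B':1, 'C':2
C (first-col start): C('$')=0, C('0')=1, C('1')=4, C('2')=5, C('A')=10, C('B')=12, C('C')=13
L[0]='B': occ=0, LF[0]=C('B')+0=12+0=12
L[1]='1': occ=0, LF[1]=C('1')+0=4+0=4
L[2]='2': occ=0, LF[2]=C('2')+0=5+0=5
L[3]='2': occ=1, LF[3]=C('2')+1=5+1=6
L[4]='2': occ=2, LF[4]=C('2')+2=5+2=7
L[5]='A': occ=0, LF[5]=C('A')+0=10+0=10
L[6]='A': occ=1, LF[6]=C('A')+1=10+1=11
L[7]='C': occ=0, LF[7]=C('C')+0=13+0=13
L[8]='C': occ=1, LF[8]=C('C')+1=13+1=14
L[9]='2': occ=3, LF[9]=C('2')+3=5+3=8
L[10]='0': occ=0, LF[10]=C('0')+0=1+0=1
L[11]='0': occ=1, LF[11]=C('0')+1=1+1=2
L[12]='0': occ=2, LF[12]=C('0')+2=1+2=3
L[13]='2': occ=4, LF[13]=C('2')+4=5+4=9
L[14]='$': occ=0, LF[14]=C('$')+0=0+0=0

Answer: 12 4 5 6 7 10 11 13 14 8 1 2 3 9 0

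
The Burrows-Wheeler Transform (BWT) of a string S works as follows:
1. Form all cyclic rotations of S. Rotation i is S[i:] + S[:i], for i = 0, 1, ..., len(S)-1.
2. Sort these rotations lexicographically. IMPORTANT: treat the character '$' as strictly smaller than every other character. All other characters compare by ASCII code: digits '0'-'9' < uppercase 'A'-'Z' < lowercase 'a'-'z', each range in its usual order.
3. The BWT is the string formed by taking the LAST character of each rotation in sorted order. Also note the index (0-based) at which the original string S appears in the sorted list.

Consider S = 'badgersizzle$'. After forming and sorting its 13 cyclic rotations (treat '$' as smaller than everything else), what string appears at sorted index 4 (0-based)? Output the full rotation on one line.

All 13 rotations (rotation i = S[i:]+S[:i]):
  rot[0] = badgersizzle$
  rot[1] = adgersizzle$b
  rot[2] = dgersizzle$ba
  rot[3] = gersizzle$bad
  rot[4] = ersizzle$badg
  rot[5] = rsizzle$badge
  rot[6] = sizzle$badger
  rot[7] = izzle$badgers
  rot[8] = zzle$badgersi
  rot[9] = zle$badgersiz
  rot[10] = le$badgersizz
  rot[11] = e$badgersizzl
  rot[12] = $badgersizzle
Sorted (with $ < everything):
  sorted[0] = $badgersizzle
  sorted[1] = adgersizzle$b
  sorted[2] = badgersizzle$
  sorted[3] = dgersizzle$ba
  sorted[4] = e$badgersizzl
  sorted[5] = ersizzle$badg
  sorted[6] = gersizzle$bad
  sorted[7] = izzle$badgers
  sorted[8] = le$badgersizz
  sorted[9] = rsizzle$badge
  sorted[10] = sizzle$badger
  sorted[11] = zle$badgersiz
  sorted[12] = zzle$badgersi
sorted[4] = e$badgersizzl

Answer: e$badgersizzl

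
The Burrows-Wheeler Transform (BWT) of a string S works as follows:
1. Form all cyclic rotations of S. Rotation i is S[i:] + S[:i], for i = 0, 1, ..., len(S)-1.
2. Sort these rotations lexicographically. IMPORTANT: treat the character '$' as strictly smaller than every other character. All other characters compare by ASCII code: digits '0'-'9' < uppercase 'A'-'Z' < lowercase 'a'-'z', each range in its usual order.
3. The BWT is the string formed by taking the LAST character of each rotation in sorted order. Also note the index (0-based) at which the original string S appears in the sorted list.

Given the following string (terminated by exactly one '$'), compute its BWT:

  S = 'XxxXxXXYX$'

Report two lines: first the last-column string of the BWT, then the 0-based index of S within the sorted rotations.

Answer: XYxXx$XXxX
5

Derivation:
All 10 rotations (rotation i = S[i:]+S[:i]):
  rot[0] = XxxXxXXYX$
  rot[1] = xxXxXXYX$X
  rot[2] = xXxXXYX$Xx
  rot[3] = XxXXYX$Xxx
  rot[4] = xXXYX$XxxX
  rot[5] = XXYX$XxxXx
  rot[6] = XYX$XxxXxX
  rot[7] = YX$XxxXxXX
  rot[8] = X$XxxXxXXY
  rot[9] = $XxxXxXXYX
Sorted (with $ < everything):
  sorted[0] = $XxxXxXXYX  (last char: 'X')
  sorted[1] = X$XxxXxXXY  (last char: 'Y')
  sorted[2] = XXYX$XxxXx  (last char: 'x')
  sorted[3] = XYX$XxxXxX  (last char: 'X')
  sorted[4] = XxXXYX$Xxx  (last char: 'x')
  sorted[5] = XxxXxXXYX$  (last char: '$')
  sorted[6] = YX$XxxXxXX  (last char: 'X')
  sorted[7] = xXXYX$XxxX  (last char: 'X')
  sorted[8] = xXxXXYX$Xx  (last char: 'x')
  sorted[9] = xxXxXXYX$X  (last char: 'X')
Last column: XYxXx$XXxX
Original string S is at sorted index 5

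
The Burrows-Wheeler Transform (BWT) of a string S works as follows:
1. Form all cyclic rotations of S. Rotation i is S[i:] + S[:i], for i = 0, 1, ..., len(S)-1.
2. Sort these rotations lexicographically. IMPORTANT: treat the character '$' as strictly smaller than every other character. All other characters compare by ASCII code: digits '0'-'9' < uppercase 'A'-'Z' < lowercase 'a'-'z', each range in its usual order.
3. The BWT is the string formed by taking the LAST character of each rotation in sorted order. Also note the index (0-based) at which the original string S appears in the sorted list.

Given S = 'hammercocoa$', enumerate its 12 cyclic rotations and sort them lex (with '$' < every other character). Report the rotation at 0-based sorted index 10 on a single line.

All 12 rotations (rotation i = S[i:]+S[:i]):
  rot[0] = hammercocoa$
  rot[1] = ammercocoa$h
  rot[2] = mmercocoa$ha
  rot[3] = mercocoa$ham
  rot[4] = ercocoa$hamm
  rot[5] = rcocoa$hamme
  rot[6] = cocoa$hammer
  rot[7] = ocoa$hammerc
  rot[8] = coa$hammerco
  rot[9] = oa$hammercoc
  rot[10] = a$hammercoco
  rot[11] = $hammercocoa
Sorted (with $ < everything):
  sorted[0] = $hammercocoa
  sorted[1] = a$hammercoco
  sorted[2] = ammercocoa$h
  sorted[3] = coa$hammerco
  sorted[4] = cocoa$hammer
  sorted[5] = ercocoa$hamm
  sorted[6] = hammercocoa$
  sorted[7] = mercocoa$ham
  sorted[8] = mmercocoa$ha
  sorted[9] = oa$hammercoc
  sorted[10] = ocoa$hammerc
  sorted[11] = rcocoa$hamme
sorted[10] = ocoa$hammerc

Answer: ocoa$hammerc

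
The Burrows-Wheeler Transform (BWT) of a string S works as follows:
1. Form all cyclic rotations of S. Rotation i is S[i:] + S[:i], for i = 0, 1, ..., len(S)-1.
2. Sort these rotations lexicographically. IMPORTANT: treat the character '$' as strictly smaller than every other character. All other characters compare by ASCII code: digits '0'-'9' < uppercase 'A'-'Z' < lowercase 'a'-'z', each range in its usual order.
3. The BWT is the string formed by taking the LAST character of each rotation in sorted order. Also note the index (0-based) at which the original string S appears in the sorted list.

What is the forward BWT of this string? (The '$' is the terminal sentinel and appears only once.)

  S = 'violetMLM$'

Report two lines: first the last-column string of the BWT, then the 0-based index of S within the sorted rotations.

Answer: MMLtlvoie$
9

Derivation:
All 10 rotations (rotation i = S[i:]+S[:i]):
  rot[0] = violetMLM$
  rot[1] = ioletMLM$v
  rot[2] = oletMLM$vi
  rot[3] = letMLM$vio
  rot[4] = etMLM$viol
  rot[5] = tMLM$viole
  rot[6] = MLM$violet
  rot[7] = LM$violetM
  rot[8] = M$violetML
  rot[9] = $violetMLM
Sorted (with $ < everything):
  sorted[0] = $violetMLM  (last char: 'M')
  sorted[1] = LM$violetM  (last char: 'M')
  sorted[2] = M$violetML  (last char: 'L')
  sorted[3] = MLM$violet  (last char: 't')
  sorted[4] = etMLM$viol  (last char: 'l')
  sorted[5] = ioletMLM$v  (last char: 'v')
  sorted[6] = letMLM$vio  (last char: 'o')
  sorted[7] = oletMLM$vi  (last char: 'i')
  sorted[8] = tMLM$viole  (last char: 'e')
  sorted[9] = violetMLM$  (last char: '$')
Last column: MMLtlvoie$
Original string S is at sorted index 9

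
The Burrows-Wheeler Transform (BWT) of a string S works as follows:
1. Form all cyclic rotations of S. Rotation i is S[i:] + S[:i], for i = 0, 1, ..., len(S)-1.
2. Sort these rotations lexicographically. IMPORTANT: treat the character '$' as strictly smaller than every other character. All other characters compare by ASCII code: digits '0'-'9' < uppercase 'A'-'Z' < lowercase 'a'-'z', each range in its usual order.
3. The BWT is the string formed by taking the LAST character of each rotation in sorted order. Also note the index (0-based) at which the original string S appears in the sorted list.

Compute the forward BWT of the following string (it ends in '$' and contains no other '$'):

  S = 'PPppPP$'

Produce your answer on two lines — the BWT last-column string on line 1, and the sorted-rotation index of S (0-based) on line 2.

All 7 rotations (rotation i = S[i:]+S[:i]):
  rot[0] = PPppPP$
  rot[1] = PppPP$P
  rot[2] = ppPP$PP
  rot[3] = pPP$PPp
  rot[4] = PP$PPpp
  rot[5] = P$PPppP
  rot[6] = $PPppPP
Sorted (with $ < everything):
  sorted[0] = $PPppPP  (last char: 'P')
  sorted[1] = P$PPppP  (last char: 'P')
  sorted[2] = PP$PPpp  (last char: 'p')
  sorted[3] = PPppPP$  (last char: '$')
  sorted[4] = PppPP$P  (last char: 'P')
  sorted[5] = pPP$PPp  (last char: 'p')
  sorted[6] = ppPP$PP  (last char: 'P')
Last column: PPp$PpP
Original string S is at sorted index 3

Answer: PPp$PpP
3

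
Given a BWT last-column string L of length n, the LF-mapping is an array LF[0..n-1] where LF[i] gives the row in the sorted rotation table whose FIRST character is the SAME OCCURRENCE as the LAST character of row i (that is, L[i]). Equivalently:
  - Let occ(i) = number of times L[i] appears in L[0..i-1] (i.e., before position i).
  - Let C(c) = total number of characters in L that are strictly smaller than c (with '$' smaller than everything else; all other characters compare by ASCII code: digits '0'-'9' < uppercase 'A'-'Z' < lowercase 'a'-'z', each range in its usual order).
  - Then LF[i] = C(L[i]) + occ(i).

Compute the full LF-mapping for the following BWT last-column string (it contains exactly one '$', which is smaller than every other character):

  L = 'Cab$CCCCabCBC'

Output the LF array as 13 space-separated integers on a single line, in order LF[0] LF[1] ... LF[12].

Answer: 2 9 11 0 3 4 5 6 10 12 7 1 8

Derivation:
Char counts: '$':1, 'B':1, 'C':7, 'a':2, 'b':2
C (first-col start): C('$')=0, C('B')=1, C('C')=2, C('a')=9, C('b')=11
L[0]='C': occ=0, LF[0]=C('C')+0=2+0=2
L[1]='a': occ=0, LF[1]=C('a')+0=9+0=9
L[2]='b': occ=0, LF[2]=C('b')+0=11+0=11
L[3]='$': occ=0, LF[3]=C('$')+0=0+0=0
L[4]='C': occ=1, LF[4]=C('C')+1=2+1=3
L[5]='C': occ=2, LF[5]=C('C')+2=2+2=4
L[6]='C': occ=3, LF[6]=C('C')+3=2+3=5
L[7]='C': occ=4, LF[7]=C('C')+4=2+4=6
L[8]='a': occ=1, LF[8]=C('a')+1=9+1=10
L[9]='b': occ=1, LF[9]=C('b')+1=11+1=12
L[10]='C': occ=5, LF[10]=C('C')+5=2+5=7
L[11]='B': occ=0, LF[11]=C('B')+0=1+0=1
L[12]='C': occ=6, LF[12]=C('C')+6=2+6=8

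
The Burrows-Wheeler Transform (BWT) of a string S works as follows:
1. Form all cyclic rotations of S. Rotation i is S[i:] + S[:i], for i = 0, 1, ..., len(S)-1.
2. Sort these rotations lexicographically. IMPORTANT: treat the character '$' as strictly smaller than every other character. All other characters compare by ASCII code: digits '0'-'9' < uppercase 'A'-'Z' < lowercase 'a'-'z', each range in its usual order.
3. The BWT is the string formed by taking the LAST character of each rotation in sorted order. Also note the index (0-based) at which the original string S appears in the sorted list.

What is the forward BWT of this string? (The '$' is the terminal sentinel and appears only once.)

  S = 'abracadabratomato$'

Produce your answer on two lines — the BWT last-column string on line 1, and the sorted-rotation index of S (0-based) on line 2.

All 18 rotations (rotation i = S[i:]+S[:i]):
  rot[0] = abracadabratomato$
  rot[1] = bracadabratomato$a
  rot[2] = racadabratomato$ab
  rot[3] = acadabratomato$abr
  rot[4] = cadabratomato$abra
  rot[5] = adabratomato$abrac
  rot[6] = dabratomato$abraca
  rot[7] = abratomato$abracad
  rot[8] = bratomato$abracada
  rot[9] = ratomato$abracadab
  rot[10] = atomato$abracadabr
  rot[11] = tomato$abracadabra
  rot[12] = omato$abracadabrat
  rot[13] = mato$abracadabrato
  rot[14] = ato$abracadabratom
  rot[15] = to$abracadabratoma
  rot[16] = o$abracadabratomat
  rot[17] = $abracadabratomato
Sorted (with $ < everything):
  sorted[0] = $abracadabratomato  (last char: 'o')
  sorted[1] = abracadabratomato$  (last char: '$')
  sorted[2] = abratomato$abracad  (last char: 'd')
  sorted[3] = acadabratomato$abr  (last char: 'r')
  sorted[4] = adabratomato$abrac  (last char: 'c')
  sorted[5] = ato$abracadabratom  (last char: 'm')
  sorted[6] = atomato$abracadabr  (last char: 'r')
  sorted[7] = bracadabratomato$a  (last char: 'a')
  sorted[8] = bratomato$abracada  (last char: 'a')
  sorted[9] = cadabratomato$abra  (last char: 'a')
  sorted[10] = dabratomato$abraca  (last char: 'a')
  sorted[11] = mato$abracadabrato  (last char: 'o')
  sorted[12] = o$abracadabratomat  (last char: 't')
  sorted[13] = omato$abracadabrat  (last char: 't')
  sorted[14] = racadabratomato$ab  (last char: 'b')
  sorted[15] = ratomato$abracadab  (last char: 'b')
  sorted[16] = to$abracadabratoma  (last char: 'a')
  sorted[17] = tomato$abracadabra  (last char: 'a')
Last column: o$drcmraaaaottbbaa
Original string S is at sorted index 1

Answer: o$drcmraaaaottbbaa
1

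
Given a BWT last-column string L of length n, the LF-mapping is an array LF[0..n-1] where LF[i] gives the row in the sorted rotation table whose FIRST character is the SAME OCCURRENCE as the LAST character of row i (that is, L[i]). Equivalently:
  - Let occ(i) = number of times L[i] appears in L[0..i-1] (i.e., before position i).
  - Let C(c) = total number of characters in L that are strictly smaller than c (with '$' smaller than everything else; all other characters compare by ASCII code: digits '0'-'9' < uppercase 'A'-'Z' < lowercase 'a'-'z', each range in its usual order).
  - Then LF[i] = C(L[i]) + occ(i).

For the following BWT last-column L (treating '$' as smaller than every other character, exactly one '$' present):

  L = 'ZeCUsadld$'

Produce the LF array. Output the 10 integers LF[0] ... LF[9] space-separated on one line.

Answer: 3 7 1 2 9 4 5 8 6 0

Derivation:
Char counts: '$':1, 'C':1, 'U':1, 'Z':1, 'a':1, 'd':2, 'e':1, 'l':1, 's':1
C (first-col start): C('$')=0, C('C')=1, C('U')=2, C('Z')=3, C('a')=4, C('d')=5, C('e')=7, C('l')=8, C('s')=9
L[0]='Z': occ=0, LF[0]=C('Z')+0=3+0=3
L[1]='e': occ=0, LF[1]=C('e')+0=7+0=7
L[2]='C': occ=0, LF[2]=C('C')+0=1+0=1
L[3]='U': occ=0, LF[3]=C('U')+0=2+0=2
L[4]='s': occ=0, LF[4]=C('s')+0=9+0=9
L[5]='a': occ=0, LF[5]=C('a')+0=4+0=4
L[6]='d': occ=0, LF[6]=C('d')+0=5+0=5
L[7]='l': occ=0, LF[7]=C('l')+0=8+0=8
L[8]='d': occ=1, LF[8]=C('d')+1=5+1=6
L[9]='$': occ=0, LF[9]=C('$')+0=0+0=0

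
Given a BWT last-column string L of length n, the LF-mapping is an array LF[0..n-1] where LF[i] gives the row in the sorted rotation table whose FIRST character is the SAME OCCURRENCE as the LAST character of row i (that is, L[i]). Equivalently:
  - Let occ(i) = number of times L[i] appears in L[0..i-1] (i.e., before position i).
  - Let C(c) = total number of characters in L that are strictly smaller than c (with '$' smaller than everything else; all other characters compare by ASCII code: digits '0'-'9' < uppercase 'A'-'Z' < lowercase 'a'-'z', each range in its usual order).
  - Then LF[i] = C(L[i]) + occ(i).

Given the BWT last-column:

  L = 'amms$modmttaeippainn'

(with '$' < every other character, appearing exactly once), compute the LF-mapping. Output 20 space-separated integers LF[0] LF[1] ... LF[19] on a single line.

Answer: 1 8 9 17 0 10 14 4 11 18 19 2 5 6 15 16 3 7 12 13

Derivation:
Char counts: '$':1, 'a':3, 'd':1, 'e':1, 'i':2, 'm':4, 'n':2, 'o':1, 'p':2, 's':1, 't':2
C (first-col start): C('$')=0, C('a')=1, C('d')=4, C('e')=5, C('i')=6, C('m')=8, C('n')=12, C('o')=14, C('p')=15, C('s')=17, C('t')=18
L[0]='a': occ=0, LF[0]=C('a')+0=1+0=1
L[1]='m': occ=0, LF[1]=C('m')+0=8+0=8
L[2]='m': occ=1, LF[2]=C('m')+1=8+1=9
L[3]='s': occ=0, LF[3]=C('s')+0=17+0=17
L[4]='$': occ=0, LF[4]=C('$')+0=0+0=0
L[5]='m': occ=2, LF[5]=C('m')+2=8+2=10
L[6]='o': occ=0, LF[6]=C('o')+0=14+0=14
L[7]='d': occ=0, LF[7]=C('d')+0=4+0=4
L[8]='m': occ=3, LF[8]=C('m')+3=8+3=11
L[9]='t': occ=0, LF[9]=C('t')+0=18+0=18
L[10]='t': occ=1, LF[10]=C('t')+1=18+1=19
L[11]='a': occ=1, LF[11]=C('a')+1=1+1=2
L[12]='e': occ=0, LF[12]=C('e')+0=5+0=5
L[13]='i': occ=0, LF[13]=C('i')+0=6+0=6
L[14]='p': occ=0, LF[14]=C('p')+0=15+0=15
L[15]='p': occ=1, LF[15]=C('p')+1=15+1=16
L[16]='a': occ=2, LF[16]=C('a')+2=1+2=3
L[17]='i': occ=1, LF[17]=C('i')+1=6+1=7
L[18]='n': occ=0, LF[18]=C('n')+0=12+0=12
L[19]='n': occ=1, LF[19]=C('n')+1=12+1=13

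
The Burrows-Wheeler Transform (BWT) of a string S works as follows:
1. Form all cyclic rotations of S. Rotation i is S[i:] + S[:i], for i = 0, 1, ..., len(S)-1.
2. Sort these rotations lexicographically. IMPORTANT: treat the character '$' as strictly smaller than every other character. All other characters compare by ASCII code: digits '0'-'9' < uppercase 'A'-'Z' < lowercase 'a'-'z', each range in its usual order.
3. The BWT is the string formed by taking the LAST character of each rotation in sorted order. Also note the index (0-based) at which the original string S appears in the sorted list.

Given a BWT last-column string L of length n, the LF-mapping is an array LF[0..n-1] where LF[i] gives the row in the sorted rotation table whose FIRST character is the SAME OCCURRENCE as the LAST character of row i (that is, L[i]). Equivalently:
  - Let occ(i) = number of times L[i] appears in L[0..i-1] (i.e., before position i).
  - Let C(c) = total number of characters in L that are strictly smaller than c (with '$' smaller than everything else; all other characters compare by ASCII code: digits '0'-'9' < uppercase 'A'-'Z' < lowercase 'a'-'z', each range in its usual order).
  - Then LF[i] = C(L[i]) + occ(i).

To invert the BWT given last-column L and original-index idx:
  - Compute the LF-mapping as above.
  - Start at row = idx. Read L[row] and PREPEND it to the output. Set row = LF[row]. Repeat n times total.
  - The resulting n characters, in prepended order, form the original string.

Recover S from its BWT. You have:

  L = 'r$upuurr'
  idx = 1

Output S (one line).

LF mapping: 2 0 5 1 6 7 3 4
Walk LF starting at row 1, prepending L[row]:
  step 1: row=1, L[1]='$', prepend. Next row=LF[1]=0
  step 2: row=0, L[0]='r', prepend. Next row=LF[0]=2
  step 3: row=2, L[2]='u', prepend. Next row=LF[2]=5
  step 4: row=5, L[5]='u', prepend. Next row=LF[5]=7
  step 5: row=7, L[7]='r', prepend. Next row=LF[7]=4
  step 6: row=4, L[4]='u', prepend. Next row=LF[4]=6
  step 7: row=6, L[6]='r', prepend. Next row=LF[6]=3
  step 8: row=3, L[3]='p', prepend. Next row=LF[3]=1
Reversed output: pruruur$

Answer: pruruur$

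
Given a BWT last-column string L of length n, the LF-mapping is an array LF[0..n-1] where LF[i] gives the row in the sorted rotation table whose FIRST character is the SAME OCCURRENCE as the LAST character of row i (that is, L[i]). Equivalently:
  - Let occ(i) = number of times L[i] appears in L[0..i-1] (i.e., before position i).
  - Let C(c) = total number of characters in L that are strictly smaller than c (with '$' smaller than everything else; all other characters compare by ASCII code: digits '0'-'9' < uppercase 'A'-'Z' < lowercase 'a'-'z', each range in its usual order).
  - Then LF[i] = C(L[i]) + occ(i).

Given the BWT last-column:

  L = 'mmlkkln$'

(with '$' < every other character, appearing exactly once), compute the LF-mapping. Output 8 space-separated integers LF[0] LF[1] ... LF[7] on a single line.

Char counts: '$':1, 'k':2, 'l':2, 'm':2, 'n':1
C (first-col start): C('$')=0, C('k')=1, C('l')=3, C('m')=5, C('n')=7
L[0]='m': occ=0, LF[0]=C('m')+0=5+0=5
L[1]='m': occ=1, LF[1]=C('m')+1=5+1=6
L[2]='l': occ=0, LF[2]=C('l')+0=3+0=3
L[3]='k': occ=0, LF[3]=C('k')+0=1+0=1
L[4]='k': occ=1, LF[4]=C('k')+1=1+1=2
L[5]='l': occ=1, LF[5]=C('l')+1=3+1=4
L[6]='n': occ=0, LF[6]=C('n')+0=7+0=7
L[7]='$': occ=0, LF[7]=C('$')+0=0+0=0

Answer: 5 6 3 1 2 4 7 0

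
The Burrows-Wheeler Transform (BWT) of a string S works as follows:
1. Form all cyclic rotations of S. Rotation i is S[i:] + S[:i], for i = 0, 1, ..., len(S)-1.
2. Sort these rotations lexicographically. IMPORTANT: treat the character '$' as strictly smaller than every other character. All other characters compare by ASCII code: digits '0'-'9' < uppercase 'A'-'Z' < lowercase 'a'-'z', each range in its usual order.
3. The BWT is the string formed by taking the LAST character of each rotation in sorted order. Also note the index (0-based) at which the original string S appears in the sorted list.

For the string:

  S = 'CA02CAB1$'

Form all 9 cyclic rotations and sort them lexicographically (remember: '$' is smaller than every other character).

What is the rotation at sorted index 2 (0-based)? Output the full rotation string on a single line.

Answer: 1$CA02CAB

Derivation:
All 9 rotations (rotation i = S[i:]+S[:i]):
  rot[0] = CA02CAB1$
  rot[1] = A02CAB1$C
  rot[2] = 02CAB1$CA
  rot[3] = 2CAB1$CA0
  rot[4] = CAB1$CA02
  rot[5] = AB1$CA02C
  rot[6] = B1$CA02CA
  rot[7] = 1$CA02CAB
  rot[8] = $CA02CAB1
Sorted (with $ < everything):
  sorted[0] = $CA02CAB1
  sorted[1] = 02CAB1$CA
  sorted[2] = 1$CA02CAB
  sorted[3] = 2CAB1$CA0
  sorted[4] = A02CAB1$C
  sorted[5] = AB1$CA02C
  sorted[6] = B1$CA02CA
  sorted[7] = CA02CAB1$
  sorted[8] = CAB1$CA02
sorted[2] = 1$CA02CAB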